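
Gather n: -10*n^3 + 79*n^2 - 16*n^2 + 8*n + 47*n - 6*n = -10*n^3 + 63*n^2 + 49*n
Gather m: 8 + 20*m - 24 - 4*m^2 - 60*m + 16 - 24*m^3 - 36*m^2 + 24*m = -24*m^3 - 40*m^2 - 16*m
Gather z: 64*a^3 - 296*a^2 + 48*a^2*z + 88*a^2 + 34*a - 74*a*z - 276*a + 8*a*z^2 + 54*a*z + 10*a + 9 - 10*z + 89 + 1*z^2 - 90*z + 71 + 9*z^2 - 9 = 64*a^3 - 208*a^2 - 232*a + z^2*(8*a + 10) + z*(48*a^2 - 20*a - 100) + 160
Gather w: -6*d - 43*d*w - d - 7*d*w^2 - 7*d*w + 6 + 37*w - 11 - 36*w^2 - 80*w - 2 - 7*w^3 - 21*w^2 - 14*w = -7*d - 7*w^3 + w^2*(-7*d - 57) + w*(-50*d - 57) - 7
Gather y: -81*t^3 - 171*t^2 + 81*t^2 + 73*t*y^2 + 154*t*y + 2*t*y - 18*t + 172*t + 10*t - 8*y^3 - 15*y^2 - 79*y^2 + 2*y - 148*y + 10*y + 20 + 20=-81*t^3 - 90*t^2 + 164*t - 8*y^3 + y^2*(73*t - 94) + y*(156*t - 136) + 40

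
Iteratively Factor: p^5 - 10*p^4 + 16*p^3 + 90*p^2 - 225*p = (p)*(p^4 - 10*p^3 + 16*p^2 + 90*p - 225) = p*(p - 5)*(p^3 - 5*p^2 - 9*p + 45) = p*(p - 5)*(p + 3)*(p^2 - 8*p + 15) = p*(p - 5)^2*(p + 3)*(p - 3)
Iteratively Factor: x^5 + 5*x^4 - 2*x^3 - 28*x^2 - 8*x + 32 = (x + 2)*(x^4 + 3*x^3 - 8*x^2 - 12*x + 16) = (x - 2)*(x + 2)*(x^3 + 5*x^2 + 2*x - 8) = (x - 2)*(x - 1)*(x + 2)*(x^2 + 6*x + 8) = (x - 2)*(x - 1)*(x + 2)^2*(x + 4)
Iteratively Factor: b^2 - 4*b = (b - 4)*(b)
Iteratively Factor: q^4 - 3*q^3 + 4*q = (q - 2)*(q^3 - q^2 - 2*q) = (q - 2)^2*(q^2 + q) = q*(q - 2)^2*(q + 1)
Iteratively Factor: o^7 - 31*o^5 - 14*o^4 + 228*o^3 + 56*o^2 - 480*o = (o + 3)*(o^6 - 3*o^5 - 22*o^4 + 52*o^3 + 72*o^2 - 160*o) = (o - 2)*(o + 3)*(o^5 - o^4 - 24*o^3 + 4*o^2 + 80*o) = (o - 2)*(o + 2)*(o + 3)*(o^4 - 3*o^3 - 18*o^2 + 40*o) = (o - 2)*(o + 2)*(o + 3)*(o + 4)*(o^3 - 7*o^2 + 10*o) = (o - 5)*(o - 2)*(o + 2)*(o + 3)*(o + 4)*(o^2 - 2*o) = o*(o - 5)*(o - 2)*(o + 2)*(o + 3)*(o + 4)*(o - 2)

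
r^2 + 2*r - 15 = (r - 3)*(r + 5)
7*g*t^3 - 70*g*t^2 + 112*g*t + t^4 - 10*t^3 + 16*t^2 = t*(7*g + t)*(t - 8)*(t - 2)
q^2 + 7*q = q*(q + 7)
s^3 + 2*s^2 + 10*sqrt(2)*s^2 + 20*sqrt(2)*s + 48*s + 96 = (s + 2)*(s + 4*sqrt(2))*(s + 6*sqrt(2))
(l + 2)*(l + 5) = l^2 + 7*l + 10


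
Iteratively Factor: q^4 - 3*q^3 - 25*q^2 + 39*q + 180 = (q - 4)*(q^3 + q^2 - 21*q - 45) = (q - 4)*(q + 3)*(q^2 - 2*q - 15) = (q - 5)*(q - 4)*(q + 3)*(q + 3)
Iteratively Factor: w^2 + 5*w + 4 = (w + 4)*(w + 1)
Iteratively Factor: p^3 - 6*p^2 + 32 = (p + 2)*(p^2 - 8*p + 16) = (p - 4)*(p + 2)*(p - 4)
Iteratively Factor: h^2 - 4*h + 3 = (h - 3)*(h - 1)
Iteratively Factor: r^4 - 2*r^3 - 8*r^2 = (r - 4)*(r^3 + 2*r^2) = r*(r - 4)*(r^2 + 2*r) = r^2*(r - 4)*(r + 2)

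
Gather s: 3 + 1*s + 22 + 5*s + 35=6*s + 60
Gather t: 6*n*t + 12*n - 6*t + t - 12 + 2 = 12*n + t*(6*n - 5) - 10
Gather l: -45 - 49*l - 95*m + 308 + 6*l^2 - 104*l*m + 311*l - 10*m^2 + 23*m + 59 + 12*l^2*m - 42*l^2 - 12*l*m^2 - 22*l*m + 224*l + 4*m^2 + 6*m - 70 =l^2*(12*m - 36) + l*(-12*m^2 - 126*m + 486) - 6*m^2 - 66*m + 252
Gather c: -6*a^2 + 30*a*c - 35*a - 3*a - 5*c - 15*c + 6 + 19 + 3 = -6*a^2 - 38*a + c*(30*a - 20) + 28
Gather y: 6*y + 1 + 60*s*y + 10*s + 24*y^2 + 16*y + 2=10*s + 24*y^2 + y*(60*s + 22) + 3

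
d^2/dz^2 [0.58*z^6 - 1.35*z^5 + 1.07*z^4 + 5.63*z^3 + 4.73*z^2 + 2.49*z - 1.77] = 17.4*z^4 - 27.0*z^3 + 12.84*z^2 + 33.78*z + 9.46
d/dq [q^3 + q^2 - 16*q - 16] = 3*q^2 + 2*q - 16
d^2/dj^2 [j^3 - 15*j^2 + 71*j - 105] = 6*j - 30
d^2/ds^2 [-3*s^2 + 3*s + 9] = -6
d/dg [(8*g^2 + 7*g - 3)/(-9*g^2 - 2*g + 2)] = (47*g^2 - 22*g + 8)/(81*g^4 + 36*g^3 - 32*g^2 - 8*g + 4)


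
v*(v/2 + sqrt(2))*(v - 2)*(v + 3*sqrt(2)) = v^4/2 - v^3 + 5*sqrt(2)*v^3/2 - 5*sqrt(2)*v^2 + 6*v^2 - 12*v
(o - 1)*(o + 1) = o^2 - 1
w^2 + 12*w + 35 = (w + 5)*(w + 7)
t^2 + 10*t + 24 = (t + 4)*(t + 6)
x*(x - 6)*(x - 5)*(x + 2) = x^4 - 9*x^3 + 8*x^2 + 60*x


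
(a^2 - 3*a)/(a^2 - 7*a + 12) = a/(a - 4)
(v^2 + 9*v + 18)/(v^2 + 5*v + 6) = (v + 6)/(v + 2)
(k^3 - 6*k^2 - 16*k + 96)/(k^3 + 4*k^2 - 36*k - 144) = (k - 4)/(k + 6)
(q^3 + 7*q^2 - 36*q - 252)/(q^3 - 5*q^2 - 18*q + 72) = (q^2 + 13*q + 42)/(q^2 + q - 12)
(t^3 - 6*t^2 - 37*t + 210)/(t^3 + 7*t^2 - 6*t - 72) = (t^2 - 12*t + 35)/(t^2 + t - 12)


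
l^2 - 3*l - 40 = (l - 8)*(l + 5)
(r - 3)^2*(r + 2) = r^3 - 4*r^2 - 3*r + 18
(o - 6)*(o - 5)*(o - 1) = o^3 - 12*o^2 + 41*o - 30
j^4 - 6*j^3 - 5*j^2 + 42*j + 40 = (j - 5)*(j - 4)*(j + 1)*(j + 2)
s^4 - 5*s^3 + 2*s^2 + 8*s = s*(s - 4)*(s - 2)*(s + 1)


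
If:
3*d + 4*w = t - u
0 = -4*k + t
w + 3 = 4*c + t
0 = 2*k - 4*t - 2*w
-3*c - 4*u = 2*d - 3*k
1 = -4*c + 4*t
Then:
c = 37/108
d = 2111/1080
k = 4/27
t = 16/27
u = -1213/1080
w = -28/27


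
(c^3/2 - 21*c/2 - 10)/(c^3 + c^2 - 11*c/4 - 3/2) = 2*(c^3 - 21*c - 20)/(4*c^3 + 4*c^2 - 11*c - 6)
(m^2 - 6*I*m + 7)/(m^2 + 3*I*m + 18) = (m^2 - 6*I*m + 7)/(m^2 + 3*I*m + 18)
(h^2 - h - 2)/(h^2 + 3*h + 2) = (h - 2)/(h + 2)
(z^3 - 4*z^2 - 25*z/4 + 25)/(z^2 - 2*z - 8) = (z^2 - 25/4)/(z + 2)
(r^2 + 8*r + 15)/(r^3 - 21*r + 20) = (r + 3)/(r^2 - 5*r + 4)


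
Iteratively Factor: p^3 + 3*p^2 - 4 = (p + 2)*(p^2 + p - 2) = (p + 2)^2*(p - 1)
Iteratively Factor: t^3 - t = (t - 1)*(t^2 + t) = t*(t - 1)*(t + 1)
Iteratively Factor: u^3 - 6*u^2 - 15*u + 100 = (u + 4)*(u^2 - 10*u + 25) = (u - 5)*(u + 4)*(u - 5)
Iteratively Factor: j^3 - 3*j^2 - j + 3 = (j - 3)*(j^2 - 1) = (j - 3)*(j + 1)*(j - 1)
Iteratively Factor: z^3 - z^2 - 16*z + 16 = (z - 1)*(z^2 - 16) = (z - 4)*(z - 1)*(z + 4)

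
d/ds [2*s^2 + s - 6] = 4*s + 1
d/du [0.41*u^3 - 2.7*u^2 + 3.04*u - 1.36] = 1.23*u^2 - 5.4*u + 3.04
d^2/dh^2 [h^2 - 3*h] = 2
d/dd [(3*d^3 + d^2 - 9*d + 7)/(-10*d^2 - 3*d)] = (-30*d^4 - 18*d^3 - 93*d^2 + 140*d + 21)/(d^2*(100*d^2 + 60*d + 9))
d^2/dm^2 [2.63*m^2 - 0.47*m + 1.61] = 5.26000000000000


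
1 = 1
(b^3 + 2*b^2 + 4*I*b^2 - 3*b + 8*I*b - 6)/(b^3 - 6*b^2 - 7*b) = (b^3 + b^2*(2 + 4*I) + b*(-3 + 8*I) - 6)/(b*(b^2 - 6*b - 7))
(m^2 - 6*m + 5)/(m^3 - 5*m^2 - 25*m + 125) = (m - 1)/(m^2 - 25)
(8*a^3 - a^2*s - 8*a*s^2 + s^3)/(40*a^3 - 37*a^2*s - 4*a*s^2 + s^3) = (a + s)/(5*a + s)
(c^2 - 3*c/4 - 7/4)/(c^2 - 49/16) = 4*(c + 1)/(4*c + 7)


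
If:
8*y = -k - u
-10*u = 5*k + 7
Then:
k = 7/5 - 16*y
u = 8*y - 7/5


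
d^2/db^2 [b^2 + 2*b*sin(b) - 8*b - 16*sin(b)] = -2*b*sin(b) + 16*sin(b) + 4*cos(b) + 2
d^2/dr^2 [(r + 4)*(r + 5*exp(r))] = 5*r*exp(r) + 30*exp(r) + 2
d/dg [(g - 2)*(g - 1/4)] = 2*g - 9/4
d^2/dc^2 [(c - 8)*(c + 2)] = 2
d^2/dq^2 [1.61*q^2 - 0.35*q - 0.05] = 3.22000000000000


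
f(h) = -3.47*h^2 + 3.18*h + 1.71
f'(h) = 3.18 - 6.94*h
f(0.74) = 2.16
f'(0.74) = -1.96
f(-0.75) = -2.63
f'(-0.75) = 8.38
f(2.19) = -7.97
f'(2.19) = -12.02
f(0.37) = 2.41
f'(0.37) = 0.61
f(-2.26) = -23.20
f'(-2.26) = 18.86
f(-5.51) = -121.16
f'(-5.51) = 41.42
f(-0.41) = -0.18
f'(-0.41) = 6.03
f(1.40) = -0.64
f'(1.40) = -6.54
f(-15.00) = -826.74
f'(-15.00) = 107.28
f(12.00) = -459.81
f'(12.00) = -80.10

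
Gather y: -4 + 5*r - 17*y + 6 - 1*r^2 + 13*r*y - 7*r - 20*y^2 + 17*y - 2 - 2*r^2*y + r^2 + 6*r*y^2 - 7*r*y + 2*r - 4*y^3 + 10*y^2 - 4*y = -4*y^3 + y^2*(6*r - 10) + y*(-2*r^2 + 6*r - 4)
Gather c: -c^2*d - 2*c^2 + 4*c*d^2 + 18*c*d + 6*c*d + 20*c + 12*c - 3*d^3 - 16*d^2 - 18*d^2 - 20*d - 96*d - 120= c^2*(-d - 2) + c*(4*d^2 + 24*d + 32) - 3*d^3 - 34*d^2 - 116*d - 120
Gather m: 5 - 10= -5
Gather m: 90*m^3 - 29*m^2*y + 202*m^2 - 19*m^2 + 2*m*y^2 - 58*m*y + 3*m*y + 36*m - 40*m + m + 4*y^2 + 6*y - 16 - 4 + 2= 90*m^3 + m^2*(183 - 29*y) + m*(2*y^2 - 55*y - 3) + 4*y^2 + 6*y - 18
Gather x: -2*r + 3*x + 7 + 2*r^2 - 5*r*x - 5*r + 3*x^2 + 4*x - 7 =2*r^2 - 7*r + 3*x^2 + x*(7 - 5*r)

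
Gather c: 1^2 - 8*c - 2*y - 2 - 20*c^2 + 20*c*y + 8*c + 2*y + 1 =-20*c^2 + 20*c*y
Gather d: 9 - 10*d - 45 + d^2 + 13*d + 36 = d^2 + 3*d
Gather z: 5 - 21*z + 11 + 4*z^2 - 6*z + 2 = 4*z^2 - 27*z + 18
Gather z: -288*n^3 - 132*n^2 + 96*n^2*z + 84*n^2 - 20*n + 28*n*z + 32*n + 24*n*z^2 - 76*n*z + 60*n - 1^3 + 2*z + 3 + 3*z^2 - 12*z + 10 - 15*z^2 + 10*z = -288*n^3 - 48*n^2 + 72*n + z^2*(24*n - 12) + z*(96*n^2 - 48*n) + 12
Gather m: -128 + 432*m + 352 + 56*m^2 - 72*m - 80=56*m^2 + 360*m + 144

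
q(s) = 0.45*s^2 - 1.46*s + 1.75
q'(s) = 0.9*s - 1.46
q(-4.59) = 17.93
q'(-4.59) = -5.59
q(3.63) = 2.38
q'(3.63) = 1.81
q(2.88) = 1.28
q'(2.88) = 1.13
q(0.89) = 0.81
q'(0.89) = -0.66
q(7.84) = 17.96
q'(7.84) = 5.60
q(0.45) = 1.18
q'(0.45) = -1.06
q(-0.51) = 2.61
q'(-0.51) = -1.92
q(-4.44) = 17.10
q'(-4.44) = -5.46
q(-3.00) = 10.18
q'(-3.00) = -4.16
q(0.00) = 1.75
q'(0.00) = -1.46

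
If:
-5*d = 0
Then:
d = 0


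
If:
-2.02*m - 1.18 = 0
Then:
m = -0.58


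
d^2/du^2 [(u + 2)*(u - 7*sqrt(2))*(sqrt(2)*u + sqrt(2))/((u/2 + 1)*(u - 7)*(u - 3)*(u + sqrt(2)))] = 4*(sqrt(2)*u^6 - 42*u^5 + 3*sqrt(2)*u^5 - 135*sqrt(2)*u^4 + 402*u^4 - 570*u^3 + 339*sqrt(2)*u^3 - 4158*u^2 + 2898*sqrt(2)*u^2 - 13146*sqrt(2)*u + 12684*u - 15148 + 10416*sqrt(2))/(u^9 - 30*u^8 + 3*sqrt(2)*u^8 - 90*sqrt(2)*u^7 + 369*u^7 - 2440*u^6 + 1091*sqrt(2)*u^6 - 6840*sqrt(2)*u^5 + 9801*u^5 - 26790*u^4 + 23595*sqrt(2)*u^4 - 44210*sqrt(2)*u^3 + 54999*u^3 - 79380*u^2 + 43029*sqrt(2)*u^2 - 26460*sqrt(2)*u + 55566*u + 18522*sqrt(2))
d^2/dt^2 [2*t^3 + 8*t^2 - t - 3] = 12*t + 16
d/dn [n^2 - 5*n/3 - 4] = 2*n - 5/3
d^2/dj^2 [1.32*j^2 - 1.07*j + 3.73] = 2.64000000000000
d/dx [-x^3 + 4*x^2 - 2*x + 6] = -3*x^2 + 8*x - 2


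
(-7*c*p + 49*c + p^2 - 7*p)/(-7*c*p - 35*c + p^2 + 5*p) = (p - 7)/(p + 5)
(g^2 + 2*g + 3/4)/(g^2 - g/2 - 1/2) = (g + 3/2)/(g - 1)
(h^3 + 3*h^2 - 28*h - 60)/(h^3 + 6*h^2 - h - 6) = (h^2 - 3*h - 10)/(h^2 - 1)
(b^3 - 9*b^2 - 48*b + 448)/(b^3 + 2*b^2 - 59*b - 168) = (b - 8)/(b + 3)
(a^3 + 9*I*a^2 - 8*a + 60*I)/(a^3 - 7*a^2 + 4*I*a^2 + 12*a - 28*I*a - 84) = (a + 5*I)/(a - 7)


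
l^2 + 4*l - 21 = (l - 3)*(l + 7)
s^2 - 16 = (s - 4)*(s + 4)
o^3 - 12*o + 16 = (o - 2)^2*(o + 4)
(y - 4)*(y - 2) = y^2 - 6*y + 8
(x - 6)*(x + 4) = x^2 - 2*x - 24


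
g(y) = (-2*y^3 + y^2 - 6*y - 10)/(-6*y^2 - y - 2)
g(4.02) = 1.44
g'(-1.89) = 0.59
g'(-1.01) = 2.18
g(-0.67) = 1.23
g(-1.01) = 0.12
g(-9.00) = -3.30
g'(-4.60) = 0.33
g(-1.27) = -0.32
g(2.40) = 1.19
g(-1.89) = -0.85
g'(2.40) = 0.01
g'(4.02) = 0.24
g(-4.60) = -1.88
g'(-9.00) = 0.33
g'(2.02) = -0.14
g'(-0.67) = 4.64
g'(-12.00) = 0.33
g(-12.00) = -4.29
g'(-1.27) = 1.31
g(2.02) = 1.21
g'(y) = (12*y + 1)*(-2*y^3 + y^2 - 6*y - 10)/(-6*y^2 - y - 2)^2 + (-6*y^2 + 2*y - 6)/(-6*y^2 - y - 2) = (12*y^4 + 4*y^3 - 25*y^2 - 124*y + 2)/(36*y^4 + 12*y^3 + 25*y^2 + 4*y + 4)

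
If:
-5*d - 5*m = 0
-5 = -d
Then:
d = 5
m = -5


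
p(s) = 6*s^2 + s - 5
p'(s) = 12*s + 1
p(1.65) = 12.98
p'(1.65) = 20.80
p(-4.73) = 124.51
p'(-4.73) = -55.76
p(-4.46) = 109.89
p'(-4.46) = -52.52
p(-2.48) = 29.42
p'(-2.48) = -28.76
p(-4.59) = 116.82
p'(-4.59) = -54.08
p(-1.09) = 1.04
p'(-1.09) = -12.08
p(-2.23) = 22.61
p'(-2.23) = -25.76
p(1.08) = 3.08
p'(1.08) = 13.96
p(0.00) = -5.00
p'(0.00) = 1.00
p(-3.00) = 46.00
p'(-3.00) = -35.00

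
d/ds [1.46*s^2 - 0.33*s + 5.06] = 2.92*s - 0.33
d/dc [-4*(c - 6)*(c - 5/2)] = 34 - 8*c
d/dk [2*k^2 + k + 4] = 4*k + 1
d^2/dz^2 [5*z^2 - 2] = 10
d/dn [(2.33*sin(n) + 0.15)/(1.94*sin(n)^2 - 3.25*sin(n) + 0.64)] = (-4.5202*sin(n)^2 - 0.582*sin(n) + 1.9787)*cos(n)/(3.7636*sin(n)^4 - 12.61*sin(n)^3 + 13.0457*sin(n)^2 - 4.16*sin(n) + 0.4096)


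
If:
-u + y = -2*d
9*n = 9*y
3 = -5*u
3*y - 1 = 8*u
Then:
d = 1/3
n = -19/15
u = -3/5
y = -19/15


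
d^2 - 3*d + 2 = (d - 2)*(d - 1)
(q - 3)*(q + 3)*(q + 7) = q^3 + 7*q^2 - 9*q - 63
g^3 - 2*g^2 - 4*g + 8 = (g - 2)^2*(g + 2)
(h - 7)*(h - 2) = h^2 - 9*h + 14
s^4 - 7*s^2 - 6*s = s*(s - 3)*(s + 1)*(s + 2)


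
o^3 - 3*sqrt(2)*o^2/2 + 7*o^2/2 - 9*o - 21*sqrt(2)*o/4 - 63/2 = (o + 7/2)*(o - 3*sqrt(2))*(o + 3*sqrt(2)/2)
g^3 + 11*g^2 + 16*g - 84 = (g - 2)*(g + 6)*(g + 7)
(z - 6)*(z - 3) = z^2 - 9*z + 18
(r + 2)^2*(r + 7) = r^3 + 11*r^2 + 32*r + 28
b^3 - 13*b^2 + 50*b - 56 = (b - 7)*(b - 4)*(b - 2)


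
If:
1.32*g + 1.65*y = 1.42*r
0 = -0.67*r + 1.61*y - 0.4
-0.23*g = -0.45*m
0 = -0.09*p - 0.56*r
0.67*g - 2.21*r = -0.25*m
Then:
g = -0.39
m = -0.20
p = 0.87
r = -0.14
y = 0.19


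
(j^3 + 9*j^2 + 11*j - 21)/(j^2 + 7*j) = j + 2 - 3/j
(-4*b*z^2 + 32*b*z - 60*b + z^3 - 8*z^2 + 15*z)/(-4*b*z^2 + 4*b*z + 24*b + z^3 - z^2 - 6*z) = (z - 5)/(z + 2)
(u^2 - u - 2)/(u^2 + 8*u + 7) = (u - 2)/(u + 7)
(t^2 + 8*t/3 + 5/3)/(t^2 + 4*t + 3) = (t + 5/3)/(t + 3)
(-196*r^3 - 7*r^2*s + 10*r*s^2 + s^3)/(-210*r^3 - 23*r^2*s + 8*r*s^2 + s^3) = (28*r^2 - 3*r*s - s^2)/(30*r^2 - r*s - s^2)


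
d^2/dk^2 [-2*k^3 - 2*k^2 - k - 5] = -12*k - 4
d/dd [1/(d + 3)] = -1/(d + 3)^2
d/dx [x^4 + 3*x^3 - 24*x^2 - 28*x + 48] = 4*x^3 + 9*x^2 - 48*x - 28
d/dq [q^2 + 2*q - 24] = 2*q + 2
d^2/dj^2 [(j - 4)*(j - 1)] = 2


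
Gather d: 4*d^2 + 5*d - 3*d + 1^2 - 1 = 4*d^2 + 2*d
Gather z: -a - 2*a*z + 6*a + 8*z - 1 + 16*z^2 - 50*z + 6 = 5*a + 16*z^2 + z*(-2*a - 42) + 5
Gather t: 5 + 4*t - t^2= -t^2 + 4*t + 5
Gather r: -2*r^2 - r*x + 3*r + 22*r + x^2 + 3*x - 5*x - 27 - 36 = -2*r^2 + r*(25 - x) + x^2 - 2*x - 63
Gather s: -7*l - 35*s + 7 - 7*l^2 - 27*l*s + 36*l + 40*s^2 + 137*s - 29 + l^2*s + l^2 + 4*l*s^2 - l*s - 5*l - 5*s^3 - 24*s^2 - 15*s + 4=-6*l^2 + 24*l - 5*s^3 + s^2*(4*l + 16) + s*(l^2 - 28*l + 87) - 18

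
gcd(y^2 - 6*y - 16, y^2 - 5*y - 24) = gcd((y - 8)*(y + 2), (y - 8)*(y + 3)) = y - 8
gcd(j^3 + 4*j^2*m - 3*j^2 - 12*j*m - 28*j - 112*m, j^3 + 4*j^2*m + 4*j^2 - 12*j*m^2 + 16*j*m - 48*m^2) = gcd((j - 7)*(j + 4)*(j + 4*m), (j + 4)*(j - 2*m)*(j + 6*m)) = j + 4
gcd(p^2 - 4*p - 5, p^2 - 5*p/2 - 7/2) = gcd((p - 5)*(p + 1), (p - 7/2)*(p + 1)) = p + 1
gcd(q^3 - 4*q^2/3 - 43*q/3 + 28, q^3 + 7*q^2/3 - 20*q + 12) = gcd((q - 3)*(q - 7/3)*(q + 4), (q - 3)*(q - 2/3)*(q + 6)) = q - 3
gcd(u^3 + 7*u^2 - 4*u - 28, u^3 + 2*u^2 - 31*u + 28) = u + 7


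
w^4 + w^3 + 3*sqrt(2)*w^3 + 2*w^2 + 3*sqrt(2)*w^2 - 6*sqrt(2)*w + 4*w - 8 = (w - 1)*(w + 2)*(w + sqrt(2))*(w + 2*sqrt(2))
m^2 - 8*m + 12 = (m - 6)*(m - 2)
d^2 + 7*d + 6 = (d + 1)*(d + 6)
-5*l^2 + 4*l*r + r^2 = (-l + r)*(5*l + r)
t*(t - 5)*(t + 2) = t^3 - 3*t^2 - 10*t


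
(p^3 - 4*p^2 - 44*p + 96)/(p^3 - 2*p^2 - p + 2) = (p^2 - 2*p - 48)/(p^2 - 1)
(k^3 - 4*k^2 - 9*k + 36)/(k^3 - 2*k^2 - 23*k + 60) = (k + 3)/(k + 5)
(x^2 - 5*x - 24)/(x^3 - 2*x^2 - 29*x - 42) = (x - 8)/(x^2 - 5*x - 14)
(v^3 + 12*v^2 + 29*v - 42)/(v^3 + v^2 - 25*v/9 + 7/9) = 9*(v^2 + 13*v + 42)/(9*v^2 + 18*v - 7)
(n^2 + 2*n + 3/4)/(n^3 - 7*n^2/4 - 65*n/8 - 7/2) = 2*(2*n + 3)/(4*n^2 - 9*n - 28)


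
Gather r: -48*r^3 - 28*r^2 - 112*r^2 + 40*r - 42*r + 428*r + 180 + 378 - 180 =-48*r^3 - 140*r^2 + 426*r + 378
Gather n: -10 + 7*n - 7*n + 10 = 0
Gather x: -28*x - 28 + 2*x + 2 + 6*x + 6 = -20*x - 20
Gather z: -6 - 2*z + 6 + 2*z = 0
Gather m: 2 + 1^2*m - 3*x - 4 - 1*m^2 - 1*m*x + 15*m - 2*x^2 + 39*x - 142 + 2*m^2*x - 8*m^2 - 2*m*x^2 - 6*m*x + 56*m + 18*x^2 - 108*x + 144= m^2*(2*x - 9) + m*(-2*x^2 - 7*x + 72) + 16*x^2 - 72*x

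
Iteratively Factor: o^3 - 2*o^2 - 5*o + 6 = (o - 3)*(o^2 + o - 2) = (o - 3)*(o - 1)*(o + 2)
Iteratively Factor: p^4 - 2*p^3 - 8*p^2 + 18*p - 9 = (p - 3)*(p^3 + p^2 - 5*p + 3) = (p - 3)*(p - 1)*(p^2 + 2*p - 3) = (p - 3)*(p - 1)*(p + 3)*(p - 1)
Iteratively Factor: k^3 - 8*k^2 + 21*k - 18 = (k - 3)*(k^2 - 5*k + 6) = (k - 3)*(k - 2)*(k - 3)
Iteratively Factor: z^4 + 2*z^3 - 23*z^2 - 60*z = (z + 4)*(z^3 - 2*z^2 - 15*z) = (z + 3)*(z + 4)*(z^2 - 5*z) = z*(z + 3)*(z + 4)*(z - 5)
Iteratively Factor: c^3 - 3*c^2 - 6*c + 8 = (c + 2)*(c^2 - 5*c + 4) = (c - 1)*(c + 2)*(c - 4)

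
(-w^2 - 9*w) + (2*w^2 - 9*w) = w^2 - 18*w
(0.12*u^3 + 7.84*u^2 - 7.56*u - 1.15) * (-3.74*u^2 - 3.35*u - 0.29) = -0.4488*u^5 - 29.7236*u^4 + 1.9756*u^3 + 27.3534*u^2 + 6.0449*u + 0.3335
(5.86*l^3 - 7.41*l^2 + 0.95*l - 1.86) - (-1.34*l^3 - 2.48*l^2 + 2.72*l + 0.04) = 7.2*l^3 - 4.93*l^2 - 1.77*l - 1.9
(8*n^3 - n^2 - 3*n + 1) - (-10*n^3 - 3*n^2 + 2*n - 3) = 18*n^3 + 2*n^2 - 5*n + 4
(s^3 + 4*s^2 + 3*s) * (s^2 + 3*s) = s^5 + 7*s^4 + 15*s^3 + 9*s^2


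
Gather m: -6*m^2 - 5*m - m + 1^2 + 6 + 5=-6*m^2 - 6*m + 12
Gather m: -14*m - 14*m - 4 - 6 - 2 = -28*m - 12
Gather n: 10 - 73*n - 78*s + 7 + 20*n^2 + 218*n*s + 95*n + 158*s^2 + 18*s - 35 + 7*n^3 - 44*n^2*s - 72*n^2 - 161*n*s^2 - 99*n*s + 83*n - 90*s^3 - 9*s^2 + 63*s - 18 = 7*n^3 + n^2*(-44*s - 52) + n*(-161*s^2 + 119*s + 105) - 90*s^3 + 149*s^2 + 3*s - 36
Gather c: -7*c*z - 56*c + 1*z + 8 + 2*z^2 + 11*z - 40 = c*(-7*z - 56) + 2*z^2 + 12*z - 32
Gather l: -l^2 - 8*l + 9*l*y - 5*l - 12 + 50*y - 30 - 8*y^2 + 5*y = -l^2 + l*(9*y - 13) - 8*y^2 + 55*y - 42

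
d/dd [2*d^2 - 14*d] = 4*d - 14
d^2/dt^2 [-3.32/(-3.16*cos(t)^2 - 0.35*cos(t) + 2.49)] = (-132.608768*(1 - cos(t)^2)^2 - 11.01576*cos(t)^3 - 171.203436*cos(t)^2 + 19.13814*cos(t) + 185.668344)/(3.16*cos(t)^2 + 0.35*cos(t) - 2.49)^3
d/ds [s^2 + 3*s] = 2*s + 3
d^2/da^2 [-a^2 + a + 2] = -2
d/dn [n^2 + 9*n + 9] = 2*n + 9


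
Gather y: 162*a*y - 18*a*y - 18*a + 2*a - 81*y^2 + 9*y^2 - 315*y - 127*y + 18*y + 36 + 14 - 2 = -16*a - 72*y^2 + y*(144*a - 424) + 48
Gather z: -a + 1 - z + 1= -a - z + 2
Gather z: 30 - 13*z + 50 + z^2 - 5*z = z^2 - 18*z + 80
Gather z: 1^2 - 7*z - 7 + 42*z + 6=35*z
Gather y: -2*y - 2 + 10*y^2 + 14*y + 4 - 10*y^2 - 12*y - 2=0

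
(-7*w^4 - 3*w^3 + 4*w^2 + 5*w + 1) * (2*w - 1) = -14*w^5 + w^4 + 11*w^3 + 6*w^2 - 3*w - 1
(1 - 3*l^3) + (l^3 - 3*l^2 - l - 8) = -2*l^3 - 3*l^2 - l - 7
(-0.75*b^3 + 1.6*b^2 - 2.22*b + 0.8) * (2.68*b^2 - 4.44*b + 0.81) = -2.01*b^5 + 7.618*b^4 - 13.6611*b^3 + 13.2968*b^2 - 5.3502*b + 0.648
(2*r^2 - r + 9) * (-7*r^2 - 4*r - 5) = -14*r^4 - r^3 - 69*r^2 - 31*r - 45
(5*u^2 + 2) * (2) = 10*u^2 + 4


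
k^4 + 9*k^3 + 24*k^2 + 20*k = k*(k + 2)^2*(k + 5)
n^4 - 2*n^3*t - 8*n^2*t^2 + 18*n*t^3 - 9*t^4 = (n - 3*t)*(n - t)^2*(n + 3*t)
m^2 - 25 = (m - 5)*(m + 5)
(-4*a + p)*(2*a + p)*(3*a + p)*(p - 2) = -24*a^3*p + 48*a^3 - 14*a^2*p^2 + 28*a^2*p + a*p^3 - 2*a*p^2 + p^4 - 2*p^3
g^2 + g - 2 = (g - 1)*(g + 2)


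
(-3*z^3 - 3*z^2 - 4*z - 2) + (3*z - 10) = -3*z^3 - 3*z^2 - z - 12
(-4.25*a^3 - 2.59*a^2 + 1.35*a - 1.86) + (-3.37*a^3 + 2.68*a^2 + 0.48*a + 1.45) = -7.62*a^3 + 0.0900000000000003*a^2 + 1.83*a - 0.41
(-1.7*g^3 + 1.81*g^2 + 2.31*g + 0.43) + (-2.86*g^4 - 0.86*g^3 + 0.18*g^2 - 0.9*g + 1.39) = -2.86*g^4 - 2.56*g^3 + 1.99*g^2 + 1.41*g + 1.82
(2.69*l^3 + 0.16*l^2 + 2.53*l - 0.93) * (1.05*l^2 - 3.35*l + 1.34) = 2.8245*l^5 - 8.8435*l^4 + 5.7251*l^3 - 9.2376*l^2 + 6.5057*l - 1.2462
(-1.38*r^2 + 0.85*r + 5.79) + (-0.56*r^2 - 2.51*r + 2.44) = -1.94*r^2 - 1.66*r + 8.23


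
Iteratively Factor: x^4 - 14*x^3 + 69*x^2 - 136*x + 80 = (x - 5)*(x^3 - 9*x^2 + 24*x - 16) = (x - 5)*(x - 4)*(x^2 - 5*x + 4) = (x - 5)*(x - 4)^2*(x - 1)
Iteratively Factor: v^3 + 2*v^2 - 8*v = (v - 2)*(v^2 + 4*v) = (v - 2)*(v + 4)*(v)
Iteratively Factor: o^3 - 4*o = (o + 2)*(o^2 - 2*o) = (o - 2)*(o + 2)*(o)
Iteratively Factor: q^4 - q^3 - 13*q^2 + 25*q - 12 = (q - 1)*(q^3 - 13*q + 12) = (q - 3)*(q - 1)*(q^2 + 3*q - 4) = (q - 3)*(q - 1)^2*(q + 4)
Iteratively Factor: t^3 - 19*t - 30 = (t + 3)*(t^2 - 3*t - 10) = (t + 2)*(t + 3)*(t - 5)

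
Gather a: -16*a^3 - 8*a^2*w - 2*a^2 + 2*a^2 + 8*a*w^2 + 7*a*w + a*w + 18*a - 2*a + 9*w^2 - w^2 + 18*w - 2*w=-16*a^3 - 8*a^2*w + a*(8*w^2 + 8*w + 16) + 8*w^2 + 16*w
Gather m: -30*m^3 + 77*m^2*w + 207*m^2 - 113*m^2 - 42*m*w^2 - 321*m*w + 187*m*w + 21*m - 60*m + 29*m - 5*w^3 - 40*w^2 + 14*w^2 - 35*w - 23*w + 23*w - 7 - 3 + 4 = -30*m^3 + m^2*(77*w + 94) + m*(-42*w^2 - 134*w - 10) - 5*w^3 - 26*w^2 - 35*w - 6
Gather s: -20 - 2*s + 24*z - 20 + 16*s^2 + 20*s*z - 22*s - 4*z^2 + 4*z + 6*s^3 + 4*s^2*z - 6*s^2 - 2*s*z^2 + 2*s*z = 6*s^3 + s^2*(4*z + 10) + s*(-2*z^2 + 22*z - 24) - 4*z^2 + 28*z - 40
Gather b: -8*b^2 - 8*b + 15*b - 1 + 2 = -8*b^2 + 7*b + 1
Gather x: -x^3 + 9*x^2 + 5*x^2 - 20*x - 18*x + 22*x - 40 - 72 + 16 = -x^3 + 14*x^2 - 16*x - 96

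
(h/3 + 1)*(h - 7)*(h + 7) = h^3/3 + h^2 - 49*h/3 - 49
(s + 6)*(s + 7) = s^2 + 13*s + 42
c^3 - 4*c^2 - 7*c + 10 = (c - 5)*(c - 1)*(c + 2)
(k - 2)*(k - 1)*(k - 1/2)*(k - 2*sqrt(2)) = k^4 - 7*k^3/2 - 2*sqrt(2)*k^3 + 7*k^2/2 + 7*sqrt(2)*k^2 - 7*sqrt(2)*k - k + 2*sqrt(2)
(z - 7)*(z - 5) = z^2 - 12*z + 35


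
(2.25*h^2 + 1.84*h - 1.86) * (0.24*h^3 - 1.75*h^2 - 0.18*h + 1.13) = 0.54*h^5 - 3.4959*h^4 - 4.0714*h^3 + 5.4663*h^2 + 2.414*h - 2.1018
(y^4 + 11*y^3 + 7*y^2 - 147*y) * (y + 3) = y^5 + 14*y^4 + 40*y^3 - 126*y^2 - 441*y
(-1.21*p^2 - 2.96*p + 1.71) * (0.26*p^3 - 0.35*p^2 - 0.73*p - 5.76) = -0.3146*p^5 - 0.3461*p^4 + 2.3639*p^3 + 8.5319*p^2 + 15.8013*p - 9.8496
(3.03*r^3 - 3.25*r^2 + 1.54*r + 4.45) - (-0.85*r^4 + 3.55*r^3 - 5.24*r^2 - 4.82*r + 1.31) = 0.85*r^4 - 0.52*r^3 + 1.99*r^2 + 6.36*r + 3.14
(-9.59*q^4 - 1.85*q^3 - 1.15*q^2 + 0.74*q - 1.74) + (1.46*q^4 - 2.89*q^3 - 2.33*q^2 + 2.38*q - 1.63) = -8.13*q^4 - 4.74*q^3 - 3.48*q^2 + 3.12*q - 3.37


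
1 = 1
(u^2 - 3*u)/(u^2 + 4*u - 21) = u/(u + 7)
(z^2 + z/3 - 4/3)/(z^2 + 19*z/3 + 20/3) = (z - 1)/(z + 5)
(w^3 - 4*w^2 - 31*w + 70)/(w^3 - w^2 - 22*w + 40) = (w - 7)/(w - 4)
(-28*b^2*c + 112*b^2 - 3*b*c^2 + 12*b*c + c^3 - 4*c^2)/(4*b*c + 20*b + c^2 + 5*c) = (-7*b*c + 28*b + c^2 - 4*c)/(c + 5)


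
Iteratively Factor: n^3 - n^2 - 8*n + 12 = (n - 2)*(n^2 + n - 6) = (n - 2)^2*(n + 3)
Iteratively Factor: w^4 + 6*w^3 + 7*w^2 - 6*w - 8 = (w - 1)*(w^3 + 7*w^2 + 14*w + 8) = (w - 1)*(w + 4)*(w^2 + 3*w + 2) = (w - 1)*(w + 1)*(w + 4)*(w + 2)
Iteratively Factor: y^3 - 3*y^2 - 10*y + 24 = (y + 3)*(y^2 - 6*y + 8) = (y - 2)*(y + 3)*(y - 4)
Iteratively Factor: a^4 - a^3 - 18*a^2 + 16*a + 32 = (a - 4)*(a^3 + 3*a^2 - 6*a - 8) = (a - 4)*(a - 2)*(a^2 + 5*a + 4) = (a - 4)*(a - 2)*(a + 4)*(a + 1)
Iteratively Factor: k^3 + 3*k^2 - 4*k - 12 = (k + 2)*(k^2 + k - 6) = (k - 2)*(k + 2)*(k + 3)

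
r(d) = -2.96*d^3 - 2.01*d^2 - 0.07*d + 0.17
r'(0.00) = -0.07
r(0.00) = 0.17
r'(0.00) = -0.07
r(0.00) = 0.17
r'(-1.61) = -16.62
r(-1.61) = 7.43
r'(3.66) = -133.74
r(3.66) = -172.13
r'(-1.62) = -16.86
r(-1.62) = 7.59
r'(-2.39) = -41.19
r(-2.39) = 29.27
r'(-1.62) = -16.86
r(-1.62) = 7.59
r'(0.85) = -9.90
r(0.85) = -3.16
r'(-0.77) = -2.24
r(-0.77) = 0.38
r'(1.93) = -40.91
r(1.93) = -28.73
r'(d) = -8.88*d^2 - 4.02*d - 0.07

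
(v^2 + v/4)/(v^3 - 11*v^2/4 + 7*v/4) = (4*v + 1)/(4*v^2 - 11*v + 7)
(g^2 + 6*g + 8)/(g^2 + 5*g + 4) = (g + 2)/(g + 1)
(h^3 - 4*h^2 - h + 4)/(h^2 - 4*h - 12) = (-h^3 + 4*h^2 + h - 4)/(-h^2 + 4*h + 12)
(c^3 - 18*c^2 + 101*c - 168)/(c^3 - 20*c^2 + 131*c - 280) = (c - 3)/(c - 5)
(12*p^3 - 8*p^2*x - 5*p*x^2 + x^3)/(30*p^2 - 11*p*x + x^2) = (-2*p^2 + p*x + x^2)/(-5*p + x)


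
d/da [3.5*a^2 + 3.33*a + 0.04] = 7.0*a + 3.33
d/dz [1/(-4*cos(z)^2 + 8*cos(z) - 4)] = -sin(z)/(2*(cos(z) - 1)^3)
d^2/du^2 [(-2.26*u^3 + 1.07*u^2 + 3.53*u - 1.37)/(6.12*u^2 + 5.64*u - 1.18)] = (-2.27373675443232e-13*u^5 + 14.1410879999999*u^3 - 171.267984*u^2 - 149.655552*u - 56.98004)/(229.220928*u^6 + 633.728448*u^5 + 451.43568*u^4 - 64.9728*u^3 - 87.04152*u^2 + 23.559408*u - 1.643032)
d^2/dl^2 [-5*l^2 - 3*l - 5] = -10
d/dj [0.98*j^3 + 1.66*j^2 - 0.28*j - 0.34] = 2.94*j^2 + 3.32*j - 0.28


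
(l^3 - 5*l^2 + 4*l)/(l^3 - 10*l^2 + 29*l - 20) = l/(l - 5)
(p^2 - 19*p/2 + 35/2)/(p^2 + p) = (2*p^2 - 19*p + 35)/(2*p*(p + 1))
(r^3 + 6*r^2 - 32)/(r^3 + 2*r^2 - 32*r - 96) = (r - 2)/(r - 6)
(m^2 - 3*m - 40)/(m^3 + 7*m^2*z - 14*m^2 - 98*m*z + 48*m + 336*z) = (m + 5)/(m^2 + 7*m*z - 6*m - 42*z)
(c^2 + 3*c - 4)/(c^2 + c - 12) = (c - 1)/(c - 3)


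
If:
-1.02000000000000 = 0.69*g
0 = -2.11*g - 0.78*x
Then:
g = -1.48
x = 4.00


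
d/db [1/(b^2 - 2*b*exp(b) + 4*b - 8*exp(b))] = 2*(b*exp(b) - b + 5*exp(b) - 2)/(b^2 - 2*b*exp(b) + 4*b - 8*exp(b))^2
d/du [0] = 0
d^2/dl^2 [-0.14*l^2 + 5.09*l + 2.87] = -0.280000000000000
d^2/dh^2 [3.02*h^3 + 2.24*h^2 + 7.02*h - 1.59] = 18.12*h + 4.48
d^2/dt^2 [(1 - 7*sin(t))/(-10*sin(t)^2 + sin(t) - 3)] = (-700*sin(t)^5 + 330*sin(t)^4 + 2630*sin(t)^3 - 740*sin(t)^2 - 1260*sin(t) + 100)/(10*sin(t)^2 - sin(t) + 3)^3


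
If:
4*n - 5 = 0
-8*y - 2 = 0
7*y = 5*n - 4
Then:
No Solution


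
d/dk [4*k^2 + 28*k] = 8*k + 28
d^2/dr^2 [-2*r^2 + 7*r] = -4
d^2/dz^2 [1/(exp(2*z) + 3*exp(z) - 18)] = (2*(2*exp(z) + 3)^2*exp(z) - (4*exp(z) + 3)*(exp(2*z) + 3*exp(z) - 18))*exp(z)/(exp(2*z) + 3*exp(z) - 18)^3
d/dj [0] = 0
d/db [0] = 0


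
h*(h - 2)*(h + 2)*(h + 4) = h^4 + 4*h^3 - 4*h^2 - 16*h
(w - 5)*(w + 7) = w^2 + 2*w - 35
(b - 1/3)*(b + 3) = b^2 + 8*b/3 - 1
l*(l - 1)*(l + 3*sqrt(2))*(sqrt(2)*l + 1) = sqrt(2)*l^4 - sqrt(2)*l^3 + 7*l^3 - 7*l^2 + 3*sqrt(2)*l^2 - 3*sqrt(2)*l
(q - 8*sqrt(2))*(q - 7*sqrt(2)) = q^2 - 15*sqrt(2)*q + 112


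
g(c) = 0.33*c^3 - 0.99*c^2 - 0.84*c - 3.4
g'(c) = 0.99*c^2 - 1.98*c - 0.84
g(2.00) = -6.40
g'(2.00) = -0.84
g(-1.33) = -4.81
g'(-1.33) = 3.54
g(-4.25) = -43.04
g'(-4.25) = 25.46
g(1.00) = -4.90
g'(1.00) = -1.83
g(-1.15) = -4.25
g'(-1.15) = 2.75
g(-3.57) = -28.03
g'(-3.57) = 18.85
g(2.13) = -6.49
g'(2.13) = -0.57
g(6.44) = 38.27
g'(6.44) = 27.47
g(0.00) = -3.40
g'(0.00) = -0.84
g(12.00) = 414.20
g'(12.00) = 117.96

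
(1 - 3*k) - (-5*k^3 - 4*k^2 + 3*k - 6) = 5*k^3 + 4*k^2 - 6*k + 7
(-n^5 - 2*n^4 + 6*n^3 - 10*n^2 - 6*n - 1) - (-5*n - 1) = -n^5 - 2*n^4 + 6*n^3 - 10*n^2 - n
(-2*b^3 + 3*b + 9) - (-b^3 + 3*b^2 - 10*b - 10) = -b^3 - 3*b^2 + 13*b + 19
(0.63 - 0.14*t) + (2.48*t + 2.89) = 2.34*t + 3.52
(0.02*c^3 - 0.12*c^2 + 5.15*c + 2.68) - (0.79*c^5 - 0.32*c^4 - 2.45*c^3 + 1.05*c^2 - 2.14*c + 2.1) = -0.79*c^5 + 0.32*c^4 + 2.47*c^3 - 1.17*c^2 + 7.29*c + 0.58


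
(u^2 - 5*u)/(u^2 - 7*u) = (u - 5)/(u - 7)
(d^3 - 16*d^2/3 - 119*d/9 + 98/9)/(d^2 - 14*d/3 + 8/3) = (3*d^2 - 14*d - 49)/(3*(d - 4))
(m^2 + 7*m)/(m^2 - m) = (m + 7)/(m - 1)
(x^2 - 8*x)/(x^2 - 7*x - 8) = x/(x + 1)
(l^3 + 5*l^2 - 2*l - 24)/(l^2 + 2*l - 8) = l + 3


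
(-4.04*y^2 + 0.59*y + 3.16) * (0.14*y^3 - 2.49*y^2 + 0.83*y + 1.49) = -0.5656*y^5 + 10.1422*y^4 - 4.3799*y^3 - 13.3983*y^2 + 3.5019*y + 4.7084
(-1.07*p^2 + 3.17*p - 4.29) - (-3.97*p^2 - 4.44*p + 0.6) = 2.9*p^2 + 7.61*p - 4.89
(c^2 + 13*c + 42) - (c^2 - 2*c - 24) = 15*c + 66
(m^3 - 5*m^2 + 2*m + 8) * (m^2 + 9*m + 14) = m^5 + 4*m^4 - 29*m^3 - 44*m^2 + 100*m + 112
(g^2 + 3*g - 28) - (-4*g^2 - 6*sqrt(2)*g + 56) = 5*g^2 + 3*g + 6*sqrt(2)*g - 84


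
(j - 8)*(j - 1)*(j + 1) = j^3 - 8*j^2 - j + 8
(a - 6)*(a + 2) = a^2 - 4*a - 12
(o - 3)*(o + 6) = o^2 + 3*o - 18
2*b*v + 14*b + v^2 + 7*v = (2*b + v)*(v + 7)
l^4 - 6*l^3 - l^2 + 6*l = l*(l - 6)*(l - 1)*(l + 1)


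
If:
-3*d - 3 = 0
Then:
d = -1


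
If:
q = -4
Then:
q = -4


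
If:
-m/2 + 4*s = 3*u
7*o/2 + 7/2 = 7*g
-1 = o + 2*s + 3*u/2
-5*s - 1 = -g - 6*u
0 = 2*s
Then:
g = -1/7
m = -8/7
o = -9/7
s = 0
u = 4/21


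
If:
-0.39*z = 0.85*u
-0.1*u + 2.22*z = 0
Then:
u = 0.00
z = 0.00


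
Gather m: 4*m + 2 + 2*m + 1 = 6*m + 3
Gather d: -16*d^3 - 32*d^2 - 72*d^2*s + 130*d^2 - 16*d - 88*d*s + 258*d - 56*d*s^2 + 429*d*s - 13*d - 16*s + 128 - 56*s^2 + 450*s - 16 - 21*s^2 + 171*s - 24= -16*d^3 + d^2*(98 - 72*s) + d*(-56*s^2 + 341*s + 229) - 77*s^2 + 605*s + 88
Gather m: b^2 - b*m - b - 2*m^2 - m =b^2 - b - 2*m^2 + m*(-b - 1)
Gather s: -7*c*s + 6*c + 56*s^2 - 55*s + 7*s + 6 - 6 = 6*c + 56*s^2 + s*(-7*c - 48)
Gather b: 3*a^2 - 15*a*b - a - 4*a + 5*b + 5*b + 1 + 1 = 3*a^2 - 5*a + b*(10 - 15*a) + 2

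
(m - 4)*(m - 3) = m^2 - 7*m + 12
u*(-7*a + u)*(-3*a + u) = 21*a^2*u - 10*a*u^2 + u^3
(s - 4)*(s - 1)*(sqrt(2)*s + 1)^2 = 2*s^4 - 10*s^3 + 2*sqrt(2)*s^3 - 10*sqrt(2)*s^2 + 9*s^2 - 5*s + 8*sqrt(2)*s + 4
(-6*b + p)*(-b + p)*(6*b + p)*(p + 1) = 36*b^3*p + 36*b^3 - 36*b^2*p^2 - 36*b^2*p - b*p^3 - b*p^2 + p^4 + p^3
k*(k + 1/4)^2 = k^3 + k^2/2 + k/16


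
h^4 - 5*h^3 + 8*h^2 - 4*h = h*(h - 2)^2*(h - 1)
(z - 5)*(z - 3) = z^2 - 8*z + 15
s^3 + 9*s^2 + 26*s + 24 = (s + 2)*(s + 3)*(s + 4)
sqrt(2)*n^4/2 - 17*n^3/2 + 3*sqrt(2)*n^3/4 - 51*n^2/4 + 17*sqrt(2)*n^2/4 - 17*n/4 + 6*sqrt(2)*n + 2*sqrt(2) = (n + 1/2)*(n - 8*sqrt(2))*(n - sqrt(2)/2)*(sqrt(2)*n/2 + sqrt(2)/2)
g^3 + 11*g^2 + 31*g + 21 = (g + 1)*(g + 3)*(g + 7)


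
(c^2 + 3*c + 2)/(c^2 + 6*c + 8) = (c + 1)/(c + 4)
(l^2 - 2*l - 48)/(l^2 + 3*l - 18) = (l - 8)/(l - 3)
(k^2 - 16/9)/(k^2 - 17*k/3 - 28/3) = (k - 4/3)/(k - 7)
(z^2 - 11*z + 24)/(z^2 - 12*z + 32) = (z - 3)/(z - 4)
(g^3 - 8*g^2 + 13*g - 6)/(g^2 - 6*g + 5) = (g^2 - 7*g + 6)/(g - 5)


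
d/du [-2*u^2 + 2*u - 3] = 2 - 4*u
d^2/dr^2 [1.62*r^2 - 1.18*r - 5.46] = 3.24000000000000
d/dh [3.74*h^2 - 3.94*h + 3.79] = 7.48*h - 3.94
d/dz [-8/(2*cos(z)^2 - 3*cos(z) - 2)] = 8*(3 - 4*cos(z))*sin(z)/(2*sin(z)^2 + 3*cos(z))^2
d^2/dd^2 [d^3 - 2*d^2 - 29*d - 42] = 6*d - 4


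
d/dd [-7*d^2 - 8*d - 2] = -14*d - 8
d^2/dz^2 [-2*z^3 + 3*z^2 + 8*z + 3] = 6 - 12*z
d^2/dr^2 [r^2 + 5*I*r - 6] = 2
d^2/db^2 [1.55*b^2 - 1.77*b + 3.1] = 3.10000000000000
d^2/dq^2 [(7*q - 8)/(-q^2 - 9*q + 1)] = 2*(-(2*q + 9)^2*(7*q - 8) + (21*q + 55)*(q^2 + 9*q - 1))/(q^2 + 9*q - 1)^3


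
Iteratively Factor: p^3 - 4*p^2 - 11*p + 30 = (p - 5)*(p^2 + p - 6) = (p - 5)*(p + 3)*(p - 2)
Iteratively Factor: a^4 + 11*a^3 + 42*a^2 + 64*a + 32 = (a + 4)*(a^3 + 7*a^2 + 14*a + 8) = (a + 1)*(a + 4)*(a^2 + 6*a + 8) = (a + 1)*(a + 2)*(a + 4)*(a + 4)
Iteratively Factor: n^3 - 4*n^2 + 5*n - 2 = (n - 1)*(n^2 - 3*n + 2) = (n - 1)^2*(n - 2)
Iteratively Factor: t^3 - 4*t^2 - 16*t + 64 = (t - 4)*(t^2 - 16) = (t - 4)^2*(t + 4)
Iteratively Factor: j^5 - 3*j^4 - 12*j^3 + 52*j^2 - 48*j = (j - 2)*(j^4 - j^3 - 14*j^2 + 24*j) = j*(j - 2)*(j^3 - j^2 - 14*j + 24) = j*(j - 3)*(j - 2)*(j^2 + 2*j - 8) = j*(j - 3)*(j - 2)^2*(j + 4)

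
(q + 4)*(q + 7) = q^2 + 11*q + 28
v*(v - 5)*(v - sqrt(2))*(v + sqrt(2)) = v^4 - 5*v^3 - 2*v^2 + 10*v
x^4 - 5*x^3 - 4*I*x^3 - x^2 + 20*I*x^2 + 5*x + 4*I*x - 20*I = (x - 5)*(x - 4*I)*(-I*x + I)*(I*x + I)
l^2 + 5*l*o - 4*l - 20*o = (l - 4)*(l + 5*o)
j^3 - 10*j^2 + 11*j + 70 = (j - 7)*(j - 5)*(j + 2)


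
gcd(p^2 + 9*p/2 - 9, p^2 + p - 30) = p + 6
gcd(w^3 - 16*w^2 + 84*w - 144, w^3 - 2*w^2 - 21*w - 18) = w - 6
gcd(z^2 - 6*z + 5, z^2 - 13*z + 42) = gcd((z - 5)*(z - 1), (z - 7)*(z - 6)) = 1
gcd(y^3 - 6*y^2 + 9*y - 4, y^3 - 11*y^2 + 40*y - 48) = y - 4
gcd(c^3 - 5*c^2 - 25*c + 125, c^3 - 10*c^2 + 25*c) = c^2 - 10*c + 25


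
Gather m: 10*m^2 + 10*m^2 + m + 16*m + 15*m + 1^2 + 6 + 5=20*m^2 + 32*m + 12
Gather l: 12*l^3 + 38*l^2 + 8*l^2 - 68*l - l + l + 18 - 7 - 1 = 12*l^3 + 46*l^2 - 68*l + 10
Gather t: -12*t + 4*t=-8*t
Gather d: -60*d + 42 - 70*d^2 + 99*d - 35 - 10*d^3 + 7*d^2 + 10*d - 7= -10*d^3 - 63*d^2 + 49*d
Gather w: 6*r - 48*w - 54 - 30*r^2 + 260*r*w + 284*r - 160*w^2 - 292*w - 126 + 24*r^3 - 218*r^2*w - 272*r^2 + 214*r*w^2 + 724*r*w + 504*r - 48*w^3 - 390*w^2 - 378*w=24*r^3 - 302*r^2 + 794*r - 48*w^3 + w^2*(214*r - 550) + w*(-218*r^2 + 984*r - 718) - 180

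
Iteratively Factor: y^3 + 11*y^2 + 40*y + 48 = (y + 4)*(y^2 + 7*y + 12) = (y + 4)^2*(y + 3)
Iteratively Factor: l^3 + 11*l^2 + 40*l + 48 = (l + 4)*(l^2 + 7*l + 12) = (l + 3)*(l + 4)*(l + 4)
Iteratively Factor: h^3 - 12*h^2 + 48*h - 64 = (h - 4)*(h^2 - 8*h + 16) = (h - 4)^2*(h - 4)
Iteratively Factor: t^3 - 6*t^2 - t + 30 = (t + 2)*(t^2 - 8*t + 15) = (t - 5)*(t + 2)*(t - 3)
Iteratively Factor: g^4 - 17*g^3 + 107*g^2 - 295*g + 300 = (g - 4)*(g^3 - 13*g^2 + 55*g - 75) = (g - 4)*(g - 3)*(g^2 - 10*g + 25) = (g - 5)*(g - 4)*(g - 3)*(g - 5)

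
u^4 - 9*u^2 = u^2*(u - 3)*(u + 3)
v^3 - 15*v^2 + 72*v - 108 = (v - 6)^2*(v - 3)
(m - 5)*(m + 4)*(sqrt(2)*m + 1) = sqrt(2)*m^3 - sqrt(2)*m^2 + m^2 - 20*sqrt(2)*m - m - 20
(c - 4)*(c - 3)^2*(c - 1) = c^4 - 11*c^3 + 43*c^2 - 69*c + 36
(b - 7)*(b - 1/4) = b^2 - 29*b/4 + 7/4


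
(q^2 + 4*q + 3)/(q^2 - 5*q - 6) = (q + 3)/(q - 6)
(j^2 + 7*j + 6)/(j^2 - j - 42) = (j + 1)/(j - 7)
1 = 1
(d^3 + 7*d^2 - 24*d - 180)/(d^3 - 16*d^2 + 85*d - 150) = (d^2 + 12*d + 36)/(d^2 - 11*d + 30)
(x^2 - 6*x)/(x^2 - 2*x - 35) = x*(6 - x)/(-x^2 + 2*x + 35)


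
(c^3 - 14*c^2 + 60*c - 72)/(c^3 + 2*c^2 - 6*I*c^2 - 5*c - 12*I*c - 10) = (c^3 - 14*c^2 + 60*c - 72)/(c^3 + c^2*(2 - 6*I) + c*(-5 - 12*I) - 10)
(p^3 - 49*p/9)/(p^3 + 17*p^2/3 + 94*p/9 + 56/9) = p*(3*p - 7)/(3*p^2 + 10*p + 8)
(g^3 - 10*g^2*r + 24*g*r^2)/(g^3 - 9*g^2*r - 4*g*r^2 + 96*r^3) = g*(-g + 6*r)/(-g^2 + 5*g*r + 24*r^2)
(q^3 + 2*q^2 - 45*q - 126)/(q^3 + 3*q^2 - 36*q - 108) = (q - 7)/(q - 6)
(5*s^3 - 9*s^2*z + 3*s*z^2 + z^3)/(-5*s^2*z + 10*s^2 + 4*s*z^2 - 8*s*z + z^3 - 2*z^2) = (-s + z)/(z - 2)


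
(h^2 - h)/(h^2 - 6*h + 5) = h/(h - 5)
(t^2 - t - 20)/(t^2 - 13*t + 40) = (t + 4)/(t - 8)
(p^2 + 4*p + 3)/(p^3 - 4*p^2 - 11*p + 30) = (p + 1)/(p^2 - 7*p + 10)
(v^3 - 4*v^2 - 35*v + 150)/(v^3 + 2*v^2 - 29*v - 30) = (v - 5)/(v + 1)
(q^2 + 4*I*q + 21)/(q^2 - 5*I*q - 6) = (q + 7*I)/(q - 2*I)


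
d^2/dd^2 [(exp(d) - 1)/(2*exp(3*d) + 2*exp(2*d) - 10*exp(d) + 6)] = (2*exp(3*d) + 3*exp(2*d) + 8*exp(d) + 3)*exp(d)/(exp(6*d) + 6*exp(5*d) + 3*exp(4*d) - 28*exp(3*d) - 9*exp(2*d) + 54*exp(d) - 27)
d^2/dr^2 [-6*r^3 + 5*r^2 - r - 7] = 10 - 36*r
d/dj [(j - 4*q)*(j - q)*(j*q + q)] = q*(3*j^2 - 10*j*q + 2*j + 4*q^2 - 5*q)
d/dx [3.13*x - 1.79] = 3.13000000000000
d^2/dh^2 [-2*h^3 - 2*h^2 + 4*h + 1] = -12*h - 4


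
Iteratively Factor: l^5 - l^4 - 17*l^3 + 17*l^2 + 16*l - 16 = (l - 1)*(l^4 - 17*l^2 + 16) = (l - 1)*(l + 1)*(l^3 - l^2 - 16*l + 16) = (l - 1)*(l + 1)*(l + 4)*(l^2 - 5*l + 4) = (l - 1)^2*(l + 1)*(l + 4)*(l - 4)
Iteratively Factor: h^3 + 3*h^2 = (h)*(h^2 + 3*h) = h^2*(h + 3)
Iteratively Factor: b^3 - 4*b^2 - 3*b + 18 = (b - 3)*(b^2 - b - 6) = (b - 3)^2*(b + 2)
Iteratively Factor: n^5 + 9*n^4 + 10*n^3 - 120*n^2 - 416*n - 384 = (n - 4)*(n^4 + 13*n^3 + 62*n^2 + 128*n + 96) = (n - 4)*(n + 4)*(n^3 + 9*n^2 + 26*n + 24) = (n - 4)*(n + 2)*(n + 4)*(n^2 + 7*n + 12) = (n - 4)*(n + 2)*(n + 3)*(n + 4)*(n + 4)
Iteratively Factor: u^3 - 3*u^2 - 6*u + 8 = (u + 2)*(u^2 - 5*u + 4) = (u - 4)*(u + 2)*(u - 1)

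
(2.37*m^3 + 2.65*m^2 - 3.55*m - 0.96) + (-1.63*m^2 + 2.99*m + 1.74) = 2.37*m^3 + 1.02*m^2 - 0.56*m + 0.78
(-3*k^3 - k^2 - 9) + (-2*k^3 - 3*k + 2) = -5*k^3 - k^2 - 3*k - 7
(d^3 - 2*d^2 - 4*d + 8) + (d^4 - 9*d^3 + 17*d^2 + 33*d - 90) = d^4 - 8*d^3 + 15*d^2 + 29*d - 82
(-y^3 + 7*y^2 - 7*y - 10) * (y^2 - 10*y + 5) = -y^5 + 17*y^4 - 82*y^3 + 95*y^2 + 65*y - 50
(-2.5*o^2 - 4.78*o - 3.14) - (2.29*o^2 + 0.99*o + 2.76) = -4.79*o^2 - 5.77*o - 5.9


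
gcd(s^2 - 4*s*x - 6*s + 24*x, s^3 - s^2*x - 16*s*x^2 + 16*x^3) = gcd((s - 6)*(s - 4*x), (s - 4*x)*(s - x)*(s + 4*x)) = -s + 4*x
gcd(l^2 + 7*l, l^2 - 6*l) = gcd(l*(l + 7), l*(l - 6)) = l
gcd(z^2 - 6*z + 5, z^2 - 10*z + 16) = 1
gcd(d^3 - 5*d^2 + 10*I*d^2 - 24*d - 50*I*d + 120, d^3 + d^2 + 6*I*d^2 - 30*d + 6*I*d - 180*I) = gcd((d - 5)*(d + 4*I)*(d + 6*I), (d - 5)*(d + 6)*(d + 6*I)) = d^2 + d*(-5 + 6*I) - 30*I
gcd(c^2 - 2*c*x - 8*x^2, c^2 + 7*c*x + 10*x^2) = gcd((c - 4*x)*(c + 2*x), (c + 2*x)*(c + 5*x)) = c + 2*x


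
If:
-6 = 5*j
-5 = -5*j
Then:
No Solution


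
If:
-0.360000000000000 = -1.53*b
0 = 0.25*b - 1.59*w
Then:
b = 0.24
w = 0.04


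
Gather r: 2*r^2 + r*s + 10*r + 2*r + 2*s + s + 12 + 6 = 2*r^2 + r*(s + 12) + 3*s + 18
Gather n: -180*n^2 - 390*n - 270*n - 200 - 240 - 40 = -180*n^2 - 660*n - 480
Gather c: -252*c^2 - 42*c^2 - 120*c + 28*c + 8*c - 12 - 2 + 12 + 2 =-294*c^2 - 84*c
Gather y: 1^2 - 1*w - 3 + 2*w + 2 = w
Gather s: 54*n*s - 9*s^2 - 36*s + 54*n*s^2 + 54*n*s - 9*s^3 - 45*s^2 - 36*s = -9*s^3 + s^2*(54*n - 54) + s*(108*n - 72)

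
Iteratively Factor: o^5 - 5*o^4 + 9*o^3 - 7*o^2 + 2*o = (o)*(o^4 - 5*o^3 + 9*o^2 - 7*o + 2) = o*(o - 2)*(o^3 - 3*o^2 + 3*o - 1) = o*(o - 2)*(o - 1)*(o^2 - 2*o + 1) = o*(o - 2)*(o - 1)^2*(o - 1)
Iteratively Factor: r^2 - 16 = (r - 4)*(r + 4)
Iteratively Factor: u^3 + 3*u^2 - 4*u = (u - 1)*(u^2 + 4*u) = u*(u - 1)*(u + 4)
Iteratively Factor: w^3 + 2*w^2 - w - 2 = (w + 2)*(w^2 - 1) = (w - 1)*(w + 2)*(w + 1)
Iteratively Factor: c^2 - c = (c)*(c - 1)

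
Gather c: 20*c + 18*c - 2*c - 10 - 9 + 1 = 36*c - 18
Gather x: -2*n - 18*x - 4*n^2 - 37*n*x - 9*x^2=-4*n^2 - 2*n - 9*x^2 + x*(-37*n - 18)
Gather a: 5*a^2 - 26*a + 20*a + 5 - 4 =5*a^2 - 6*a + 1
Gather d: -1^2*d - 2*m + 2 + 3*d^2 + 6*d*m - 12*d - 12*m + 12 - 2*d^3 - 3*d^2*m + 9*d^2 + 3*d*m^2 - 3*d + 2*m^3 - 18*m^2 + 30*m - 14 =-2*d^3 + d^2*(12 - 3*m) + d*(3*m^2 + 6*m - 16) + 2*m^3 - 18*m^2 + 16*m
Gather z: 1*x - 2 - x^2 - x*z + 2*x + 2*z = -x^2 + 3*x + z*(2 - x) - 2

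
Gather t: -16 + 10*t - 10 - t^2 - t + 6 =-t^2 + 9*t - 20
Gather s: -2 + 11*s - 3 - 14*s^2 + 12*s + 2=-14*s^2 + 23*s - 3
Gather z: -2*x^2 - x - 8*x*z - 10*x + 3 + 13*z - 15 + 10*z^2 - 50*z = -2*x^2 - 11*x + 10*z^2 + z*(-8*x - 37) - 12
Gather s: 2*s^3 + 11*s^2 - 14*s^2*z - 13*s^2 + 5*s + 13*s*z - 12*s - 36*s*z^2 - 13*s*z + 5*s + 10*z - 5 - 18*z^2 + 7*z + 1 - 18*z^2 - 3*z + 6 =2*s^3 + s^2*(-14*z - 2) + s*(-36*z^2 - 2) - 36*z^2 + 14*z + 2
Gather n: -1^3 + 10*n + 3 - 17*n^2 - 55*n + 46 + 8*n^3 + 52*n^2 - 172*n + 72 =8*n^3 + 35*n^2 - 217*n + 120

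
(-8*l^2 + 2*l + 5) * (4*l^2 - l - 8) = -32*l^4 + 16*l^3 + 82*l^2 - 21*l - 40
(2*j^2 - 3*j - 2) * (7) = 14*j^2 - 21*j - 14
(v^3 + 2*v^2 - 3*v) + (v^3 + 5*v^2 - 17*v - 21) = 2*v^3 + 7*v^2 - 20*v - 21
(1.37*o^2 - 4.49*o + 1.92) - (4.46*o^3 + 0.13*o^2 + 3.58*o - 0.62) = -4.46*o^3 + 1.24*o^2 - 8.07*o + 2.54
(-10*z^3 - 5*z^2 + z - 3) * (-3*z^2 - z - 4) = 30*z^5 + 25*z^4 + 42*z^3 + 28*z^2 - z + 12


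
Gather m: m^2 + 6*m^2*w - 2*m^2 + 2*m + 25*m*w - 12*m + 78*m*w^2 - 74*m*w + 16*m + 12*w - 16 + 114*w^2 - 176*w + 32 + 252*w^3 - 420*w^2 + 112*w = m^2*(6*w - 1) + m*(78*w^2 - 49*w + 6) + 252*w^3 - 306*w^2 - 52*w + 16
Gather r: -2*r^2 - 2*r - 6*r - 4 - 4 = -2*r^2 - 8*r - 8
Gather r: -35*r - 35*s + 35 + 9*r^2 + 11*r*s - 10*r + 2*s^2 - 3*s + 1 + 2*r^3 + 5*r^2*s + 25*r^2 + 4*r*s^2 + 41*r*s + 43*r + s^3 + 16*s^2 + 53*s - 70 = 2*r^3 + r^2*(5*s + 34) + r*(4*s^2 + 52*s - 2) + s^3 + 18*s^2 + 15*s - 34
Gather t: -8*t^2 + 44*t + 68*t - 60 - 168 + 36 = -8*t^2 + 112*t - 192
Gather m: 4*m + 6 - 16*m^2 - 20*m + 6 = -16*m^2 - 16*m + 12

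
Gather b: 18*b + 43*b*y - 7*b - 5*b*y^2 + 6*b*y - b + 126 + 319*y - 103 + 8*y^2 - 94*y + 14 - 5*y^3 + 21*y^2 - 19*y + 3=b*(-5*y^2 + 49*y + 10) - 5*y^3 + 29*y^2 + 206*y + 40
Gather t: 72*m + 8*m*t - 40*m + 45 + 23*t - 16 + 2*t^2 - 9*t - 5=32*m + 2*t^2 + t*(8*m + 14) + 24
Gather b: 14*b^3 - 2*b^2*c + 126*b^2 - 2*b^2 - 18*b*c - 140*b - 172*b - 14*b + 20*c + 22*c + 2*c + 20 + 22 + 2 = 14*b^3 + b^2*(124 - 2*c) + b*(-18*c - 326) + 44*c + 44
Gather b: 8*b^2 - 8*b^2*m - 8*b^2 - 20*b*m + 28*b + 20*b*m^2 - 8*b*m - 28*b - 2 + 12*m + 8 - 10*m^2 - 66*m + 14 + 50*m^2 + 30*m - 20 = -8*b^2*m + b*(20*m^2 - 28*m) + 40*m^2 - 24*m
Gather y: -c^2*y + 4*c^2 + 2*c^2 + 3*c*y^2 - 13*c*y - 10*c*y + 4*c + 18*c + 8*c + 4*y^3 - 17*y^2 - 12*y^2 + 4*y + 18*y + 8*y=6*c^2 + 30*c + 4*y^3 + y^2*(3*c - 29) + y*(-c^2 - 23*c + 30)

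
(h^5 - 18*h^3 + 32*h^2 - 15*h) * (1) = h^5 - 18*h^3 + 32*h^2 - 15*h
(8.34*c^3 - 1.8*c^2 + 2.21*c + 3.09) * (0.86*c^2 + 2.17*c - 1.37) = 7.1724*c^5 + 16.5498*c^4 - 13.4312*c^3 + 9.9191*c^2 + 3.6776*c - 4.2333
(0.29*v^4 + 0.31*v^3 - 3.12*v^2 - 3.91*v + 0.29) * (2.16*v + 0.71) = 0.6264*v^5 + 0.8755*v^4 - 6.5191*v^3 - 10.6608*v^2 - 2.1497*v + 0.2059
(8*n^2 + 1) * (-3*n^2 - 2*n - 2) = -24*n^4 - 16*n^3 - 19*n^2 - 2*n - 2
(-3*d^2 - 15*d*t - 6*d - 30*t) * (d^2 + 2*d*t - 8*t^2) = -3*d^4 - 21*d^3*t - 6*d^3 - 6*d^2*t^2 - 42*d^2*t + 120*d*t^3 - 12*d*t^2 + 240*t^3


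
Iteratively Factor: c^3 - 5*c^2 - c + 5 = (c - 5)*(c^2 - 1) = (c - 5)*(c + 1)*(c - 1)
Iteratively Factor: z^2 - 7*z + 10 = (z - 5)*(z - 2)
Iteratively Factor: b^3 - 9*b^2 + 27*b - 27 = (b - 3)*(b^2 - 6*b + 9) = (b - 3)^2*(b - 3)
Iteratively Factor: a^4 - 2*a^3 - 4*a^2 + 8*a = (a - 2)*(a^3 - 4*a) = (a - 2)^2*(a^2 + 2*a) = (a - 2)^2*(a + 2)*(a)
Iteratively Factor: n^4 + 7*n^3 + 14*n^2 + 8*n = (n + 4)*(n^3 + 3*n^2 + 2*n) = n*(n + 4)*(n^2 + 3*n + 2) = n*(n + 1)*(n + 4)*(n + 2)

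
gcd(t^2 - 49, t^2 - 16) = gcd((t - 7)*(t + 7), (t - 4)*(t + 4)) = 1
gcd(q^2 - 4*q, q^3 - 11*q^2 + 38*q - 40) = q - 4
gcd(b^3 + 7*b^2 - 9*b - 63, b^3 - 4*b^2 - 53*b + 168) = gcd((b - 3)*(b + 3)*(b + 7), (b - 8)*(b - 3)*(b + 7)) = b^2 + 4*b - 21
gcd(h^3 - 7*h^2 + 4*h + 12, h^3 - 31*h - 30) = h^2 - 5*h - 6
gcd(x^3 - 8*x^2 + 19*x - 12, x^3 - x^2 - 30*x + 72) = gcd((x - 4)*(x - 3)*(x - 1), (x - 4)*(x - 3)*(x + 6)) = x^2 - 7*x + 12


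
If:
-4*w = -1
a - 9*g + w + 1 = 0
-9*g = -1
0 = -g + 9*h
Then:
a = -1/4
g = 1/9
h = 1/81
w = 1/4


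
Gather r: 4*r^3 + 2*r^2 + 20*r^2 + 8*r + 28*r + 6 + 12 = 4*r^3 + 22*r^2 + 36*r + 18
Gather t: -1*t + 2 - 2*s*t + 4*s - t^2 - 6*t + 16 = 4*s - t^2 + t*(-2*s - 7) + 18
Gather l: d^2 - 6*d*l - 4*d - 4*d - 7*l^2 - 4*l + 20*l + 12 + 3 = d^2 - 8*d - 7*l^2 + l*(16 - 6*d) + 15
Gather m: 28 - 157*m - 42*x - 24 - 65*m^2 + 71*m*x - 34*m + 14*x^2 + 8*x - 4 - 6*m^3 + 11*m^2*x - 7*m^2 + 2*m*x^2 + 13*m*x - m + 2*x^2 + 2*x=-6*m^3 + m^2*(11*x - 72) + m*(2*x^2 + 84*x - 192) + 16*x^2 - 32*x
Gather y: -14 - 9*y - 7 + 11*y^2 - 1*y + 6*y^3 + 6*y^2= 6*y^3 + 17*y^2 - 10*y - 21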